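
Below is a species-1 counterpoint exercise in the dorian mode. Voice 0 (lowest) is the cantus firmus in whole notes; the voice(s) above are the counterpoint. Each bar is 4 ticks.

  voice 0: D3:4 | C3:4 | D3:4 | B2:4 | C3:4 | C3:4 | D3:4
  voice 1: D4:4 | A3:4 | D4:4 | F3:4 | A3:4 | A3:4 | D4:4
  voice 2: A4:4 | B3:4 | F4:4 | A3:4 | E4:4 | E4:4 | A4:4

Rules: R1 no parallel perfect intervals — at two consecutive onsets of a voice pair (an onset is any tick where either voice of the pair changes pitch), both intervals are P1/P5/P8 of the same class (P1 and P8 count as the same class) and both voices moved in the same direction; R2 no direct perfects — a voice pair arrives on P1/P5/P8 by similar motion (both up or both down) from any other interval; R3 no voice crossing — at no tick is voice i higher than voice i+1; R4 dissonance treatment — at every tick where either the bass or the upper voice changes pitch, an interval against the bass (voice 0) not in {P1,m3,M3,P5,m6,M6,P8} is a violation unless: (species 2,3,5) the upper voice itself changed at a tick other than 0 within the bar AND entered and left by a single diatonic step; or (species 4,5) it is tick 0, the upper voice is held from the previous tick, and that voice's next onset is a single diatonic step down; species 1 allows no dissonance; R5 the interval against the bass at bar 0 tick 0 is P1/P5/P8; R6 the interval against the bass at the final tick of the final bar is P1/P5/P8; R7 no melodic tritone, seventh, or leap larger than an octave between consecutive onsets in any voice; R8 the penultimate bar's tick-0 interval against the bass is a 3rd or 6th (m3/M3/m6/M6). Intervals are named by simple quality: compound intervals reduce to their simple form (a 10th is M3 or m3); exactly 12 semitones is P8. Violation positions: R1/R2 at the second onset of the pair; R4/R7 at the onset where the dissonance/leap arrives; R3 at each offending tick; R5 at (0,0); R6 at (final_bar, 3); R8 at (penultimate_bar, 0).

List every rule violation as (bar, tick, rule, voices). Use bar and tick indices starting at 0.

(1, 0, R4, (0, 2))
(1, 0, R7, (2,))
(2, 0, R2, (0, 1))
(2, 0, R7, (2,))
(3, 0, R4, (0, 1))
(3, 0, R4, (0, 2))
(4, 0, R2, (1, 2))
(6, 0, R1, (1, 2))
(6, 0, R2, (0, 1))
(6, 0, R2, (0, 2))

bar 0: v0=D3 v1=D4 v2=A4 downbeat P5
bar 1: v0=C3 v1=A3 v2=B3 downbeat M7
bar 2: v0=D3 v1=D4 v2=F4 downbeat m3
bar 3: v0=B2 v1=F3 v2=A3 downbeat m7
bar 4: v0=C3 v1=A3 v2=E4 downbeat M3
bar 5: v0=C3 v1=A3 v2=E4 downbeat M3
bar 6: v0=D3 v1=D4 v2=A4 downbeat P5
  -> R4 @ bar 1 tick 0 v(0, 2): C3/B3 M7 untreated
  -> R7 @ bar 1 tick 0 v(2,): A4->B3 leap 10st
  -> R2 @ bar 2 tick 0 v(0, 1): C3/A3 M6 -> D3/D4 P8 similar
  -> R7 @ bar 2 tick 0 v(2,): B3->F4 leap 6st
  -> R4 @ bar 3 tick 0 v(0, 1): B2/F3 TT untreated
  -> R4 @ bar 3 tick 0 v(0, 2): B2/A3 m7 untreated
  -> R2 @ bar 4 tick 0 v(1, 2): F3/A3 M3 -> A3/E4 P5 similar
  -> R1 @ bar 6 tick 0 v(1, 2): A3/E4 P5 -> D4/A4 P5 similar
  -> R2 @ bar 6 tick 0 v(0, 1): C3/A3 M6 -> D3/D4 P8 similar
  -> R2 @ bar 6 tick 0 v(0, 2): C3/E4 M3 -> D3/A4 P5 similar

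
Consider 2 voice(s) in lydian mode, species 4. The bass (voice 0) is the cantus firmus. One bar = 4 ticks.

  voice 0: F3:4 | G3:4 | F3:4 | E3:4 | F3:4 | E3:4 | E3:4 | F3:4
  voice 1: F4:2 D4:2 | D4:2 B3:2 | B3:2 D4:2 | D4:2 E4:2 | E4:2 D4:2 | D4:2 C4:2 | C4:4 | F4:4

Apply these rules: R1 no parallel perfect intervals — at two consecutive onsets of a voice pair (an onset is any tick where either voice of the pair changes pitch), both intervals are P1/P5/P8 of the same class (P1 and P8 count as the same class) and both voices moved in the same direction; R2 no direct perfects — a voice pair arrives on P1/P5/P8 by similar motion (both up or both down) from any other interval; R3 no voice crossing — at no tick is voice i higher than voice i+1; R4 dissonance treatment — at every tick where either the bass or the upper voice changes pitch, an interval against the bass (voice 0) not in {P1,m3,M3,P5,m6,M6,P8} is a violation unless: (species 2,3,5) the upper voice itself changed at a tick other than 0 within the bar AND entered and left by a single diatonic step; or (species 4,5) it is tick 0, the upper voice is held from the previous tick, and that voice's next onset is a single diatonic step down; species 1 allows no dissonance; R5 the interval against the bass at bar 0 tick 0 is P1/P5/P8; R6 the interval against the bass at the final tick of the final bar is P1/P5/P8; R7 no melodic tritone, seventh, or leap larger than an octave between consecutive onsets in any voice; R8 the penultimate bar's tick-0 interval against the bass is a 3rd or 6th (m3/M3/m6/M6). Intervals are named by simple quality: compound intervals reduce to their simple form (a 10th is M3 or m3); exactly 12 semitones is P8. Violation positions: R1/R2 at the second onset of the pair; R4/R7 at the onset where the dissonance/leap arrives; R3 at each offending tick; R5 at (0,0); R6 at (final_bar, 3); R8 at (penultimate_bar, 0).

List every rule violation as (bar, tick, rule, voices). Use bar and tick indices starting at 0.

(2, 0, R4, (0, 1))
(3, 0, R4, (0, 1))
(7, 0, R2, (0, 1))

bar 0: v0=F3 v1=F4 downbeat P8
bar 1: v0=G3 v1=D4 downbeat P5
bar 2: v0=F3 v1=B3 downbeat TT
bar 3: v0=E3 v1=D4 downbeat m7
bar 4: v0=F3 v1=E4 downbeat M7
bar 5: v0=E3 v1=D4 downbeat m7
bar 6: v0=E3 v1=C4 downbeat m6
bar 7: v0=F3 v1=F4 downbeat P8
  -> R4 @ bar 2 tick 0 v(0, 1): F3/B3 TT untreated
  -> R4 @ bar 3 tick 0 v(0, 1): E3/D4 m7 untreated
  -> R2 @ bar 7 tick 0 v(0, 1): E3/C4 m6 -> F3/F4 P8 similar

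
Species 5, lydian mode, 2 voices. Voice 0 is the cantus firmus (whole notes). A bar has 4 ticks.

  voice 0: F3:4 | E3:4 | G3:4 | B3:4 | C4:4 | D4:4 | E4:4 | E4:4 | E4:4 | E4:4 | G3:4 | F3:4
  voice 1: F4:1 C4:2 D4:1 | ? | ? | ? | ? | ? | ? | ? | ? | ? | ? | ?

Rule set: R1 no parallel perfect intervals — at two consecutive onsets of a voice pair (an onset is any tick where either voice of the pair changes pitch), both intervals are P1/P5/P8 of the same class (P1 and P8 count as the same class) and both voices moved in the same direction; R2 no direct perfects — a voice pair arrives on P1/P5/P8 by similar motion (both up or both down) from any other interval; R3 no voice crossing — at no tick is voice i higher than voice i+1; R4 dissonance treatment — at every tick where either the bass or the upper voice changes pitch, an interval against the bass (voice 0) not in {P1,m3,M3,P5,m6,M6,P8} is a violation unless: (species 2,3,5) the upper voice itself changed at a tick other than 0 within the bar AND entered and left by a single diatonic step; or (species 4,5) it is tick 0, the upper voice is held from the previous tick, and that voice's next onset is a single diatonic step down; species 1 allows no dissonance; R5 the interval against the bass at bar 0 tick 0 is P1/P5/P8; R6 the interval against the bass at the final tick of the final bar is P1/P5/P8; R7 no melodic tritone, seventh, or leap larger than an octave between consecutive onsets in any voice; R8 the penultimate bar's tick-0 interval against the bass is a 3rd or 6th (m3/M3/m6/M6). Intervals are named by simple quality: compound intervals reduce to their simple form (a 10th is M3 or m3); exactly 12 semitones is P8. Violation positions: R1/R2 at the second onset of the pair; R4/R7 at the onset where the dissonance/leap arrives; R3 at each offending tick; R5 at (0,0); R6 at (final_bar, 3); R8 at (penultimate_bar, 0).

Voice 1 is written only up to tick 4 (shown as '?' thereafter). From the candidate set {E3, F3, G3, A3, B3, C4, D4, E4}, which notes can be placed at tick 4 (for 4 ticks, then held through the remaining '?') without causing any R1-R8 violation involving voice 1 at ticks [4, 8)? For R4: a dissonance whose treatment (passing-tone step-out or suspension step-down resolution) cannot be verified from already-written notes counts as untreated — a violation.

{C4, E4, G3}

E3: violates R2,R7
F3: violates R4
G3: legal
A3: violates R4
B3: violates R2
C4: legal
D4: violates R4
E4: legal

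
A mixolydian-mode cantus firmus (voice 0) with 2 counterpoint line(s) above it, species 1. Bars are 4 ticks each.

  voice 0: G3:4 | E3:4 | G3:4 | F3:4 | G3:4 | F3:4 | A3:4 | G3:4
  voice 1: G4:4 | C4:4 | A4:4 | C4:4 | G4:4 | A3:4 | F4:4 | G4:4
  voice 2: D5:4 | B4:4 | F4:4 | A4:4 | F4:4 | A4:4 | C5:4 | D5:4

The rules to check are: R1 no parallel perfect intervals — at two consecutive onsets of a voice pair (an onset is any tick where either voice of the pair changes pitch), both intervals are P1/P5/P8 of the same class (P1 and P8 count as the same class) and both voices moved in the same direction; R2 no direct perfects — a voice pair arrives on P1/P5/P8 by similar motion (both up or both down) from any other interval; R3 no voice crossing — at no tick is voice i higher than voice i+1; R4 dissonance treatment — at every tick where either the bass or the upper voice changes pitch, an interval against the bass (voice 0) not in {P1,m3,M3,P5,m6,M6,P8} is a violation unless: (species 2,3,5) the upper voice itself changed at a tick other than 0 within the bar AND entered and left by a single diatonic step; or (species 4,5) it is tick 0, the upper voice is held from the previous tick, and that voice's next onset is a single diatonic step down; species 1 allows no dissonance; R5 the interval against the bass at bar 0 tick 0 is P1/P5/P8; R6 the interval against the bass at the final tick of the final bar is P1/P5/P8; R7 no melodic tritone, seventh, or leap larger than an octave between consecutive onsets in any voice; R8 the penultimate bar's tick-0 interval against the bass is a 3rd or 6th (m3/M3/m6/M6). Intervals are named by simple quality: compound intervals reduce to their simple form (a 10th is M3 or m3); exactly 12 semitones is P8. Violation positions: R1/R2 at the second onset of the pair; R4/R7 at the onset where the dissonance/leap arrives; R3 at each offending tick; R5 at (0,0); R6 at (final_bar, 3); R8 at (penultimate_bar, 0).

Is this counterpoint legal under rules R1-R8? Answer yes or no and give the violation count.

No (18 violations)

bar 0: v0=G3 v1=G4 v2=D5 (P5)
bar 1: v0=E3 v1=C4 v2=B4 (P5)
bar 2: v0=G3 v1=A4 v2=F4 (m7)
bar 3: v0=F3 v1=C4 v2=A4 (M3)
bar 4: v0=G3 v1=G4 v2=F4 (m7)
bar 5: v0=F3 v1=A3 v2=A4 (M3)
bar 6: v0=A3 v1=F4 v2=C5 (m3)
bar 7: v0=G3 v1=G4 v2=D5 (P5)
  R1 @ bar1.0: G3/D5 P5 -> E3/B4 P5 similar
  R3 @ bar2.0: A4 above F4
  R4 @ bar2.0: G3/A4 M2 untreated
  R4 @ bar2.0: G3/F4 m7 untreated
  R7 @ bar2.0: B4->F4 leap 6st
  R3 @ bar2.1: A4 above F4
  R3 @ bar2.2: A4 above F4
  R3 @ bar2.3: A4 above F4
  R2 @ bar3.0: G3/A4 M2 -> F3/C4 P5 similar
  R2 @ bar4.0: F3/C4 P5 -> G3/G4 P8 similar
  R3 @ bar4.0: G4 above F4
  R4 @ bar4.0: G3/F4 m7 untreated
  R3 @ bar4.1: G4 above F4
  R3 @ bar4.2: G4 above F4
  R3 @ bar4.3: G4 above F4
  R7 @ bar5.0: G4->A3 leap 10st
  R2 @ bar6.0: A3/A4 P8 -> F4/C5 P5 similar
  R1 @ bar7.0: F4/C5 P5 -> G4/D5 P5 similar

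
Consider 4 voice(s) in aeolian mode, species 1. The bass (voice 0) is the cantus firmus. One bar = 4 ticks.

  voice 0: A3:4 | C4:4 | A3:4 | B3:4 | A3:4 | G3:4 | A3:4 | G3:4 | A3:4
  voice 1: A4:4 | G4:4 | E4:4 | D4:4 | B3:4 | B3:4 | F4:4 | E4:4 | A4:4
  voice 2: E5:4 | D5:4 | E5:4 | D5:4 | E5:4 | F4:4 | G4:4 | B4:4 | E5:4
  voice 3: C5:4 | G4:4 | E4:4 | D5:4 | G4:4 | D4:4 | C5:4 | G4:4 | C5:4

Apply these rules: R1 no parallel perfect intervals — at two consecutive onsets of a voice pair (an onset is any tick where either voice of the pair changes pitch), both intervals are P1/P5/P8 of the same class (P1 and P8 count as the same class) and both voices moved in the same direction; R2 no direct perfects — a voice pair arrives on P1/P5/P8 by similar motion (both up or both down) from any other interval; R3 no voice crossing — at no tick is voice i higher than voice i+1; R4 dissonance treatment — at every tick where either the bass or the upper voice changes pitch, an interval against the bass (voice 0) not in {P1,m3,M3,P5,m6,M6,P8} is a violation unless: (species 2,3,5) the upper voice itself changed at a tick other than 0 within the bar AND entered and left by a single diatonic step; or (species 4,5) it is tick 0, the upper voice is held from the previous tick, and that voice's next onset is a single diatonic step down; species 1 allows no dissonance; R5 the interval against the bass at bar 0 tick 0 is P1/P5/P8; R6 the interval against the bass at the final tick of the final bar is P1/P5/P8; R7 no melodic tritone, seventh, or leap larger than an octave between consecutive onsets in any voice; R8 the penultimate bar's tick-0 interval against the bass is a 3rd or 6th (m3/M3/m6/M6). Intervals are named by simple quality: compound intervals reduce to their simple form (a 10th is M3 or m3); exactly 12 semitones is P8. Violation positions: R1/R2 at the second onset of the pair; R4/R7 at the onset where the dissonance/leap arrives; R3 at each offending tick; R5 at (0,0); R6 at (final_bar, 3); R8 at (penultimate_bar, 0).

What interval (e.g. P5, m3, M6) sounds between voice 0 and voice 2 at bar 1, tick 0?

M2

voice 0=C4 voice 2=D5 -> M2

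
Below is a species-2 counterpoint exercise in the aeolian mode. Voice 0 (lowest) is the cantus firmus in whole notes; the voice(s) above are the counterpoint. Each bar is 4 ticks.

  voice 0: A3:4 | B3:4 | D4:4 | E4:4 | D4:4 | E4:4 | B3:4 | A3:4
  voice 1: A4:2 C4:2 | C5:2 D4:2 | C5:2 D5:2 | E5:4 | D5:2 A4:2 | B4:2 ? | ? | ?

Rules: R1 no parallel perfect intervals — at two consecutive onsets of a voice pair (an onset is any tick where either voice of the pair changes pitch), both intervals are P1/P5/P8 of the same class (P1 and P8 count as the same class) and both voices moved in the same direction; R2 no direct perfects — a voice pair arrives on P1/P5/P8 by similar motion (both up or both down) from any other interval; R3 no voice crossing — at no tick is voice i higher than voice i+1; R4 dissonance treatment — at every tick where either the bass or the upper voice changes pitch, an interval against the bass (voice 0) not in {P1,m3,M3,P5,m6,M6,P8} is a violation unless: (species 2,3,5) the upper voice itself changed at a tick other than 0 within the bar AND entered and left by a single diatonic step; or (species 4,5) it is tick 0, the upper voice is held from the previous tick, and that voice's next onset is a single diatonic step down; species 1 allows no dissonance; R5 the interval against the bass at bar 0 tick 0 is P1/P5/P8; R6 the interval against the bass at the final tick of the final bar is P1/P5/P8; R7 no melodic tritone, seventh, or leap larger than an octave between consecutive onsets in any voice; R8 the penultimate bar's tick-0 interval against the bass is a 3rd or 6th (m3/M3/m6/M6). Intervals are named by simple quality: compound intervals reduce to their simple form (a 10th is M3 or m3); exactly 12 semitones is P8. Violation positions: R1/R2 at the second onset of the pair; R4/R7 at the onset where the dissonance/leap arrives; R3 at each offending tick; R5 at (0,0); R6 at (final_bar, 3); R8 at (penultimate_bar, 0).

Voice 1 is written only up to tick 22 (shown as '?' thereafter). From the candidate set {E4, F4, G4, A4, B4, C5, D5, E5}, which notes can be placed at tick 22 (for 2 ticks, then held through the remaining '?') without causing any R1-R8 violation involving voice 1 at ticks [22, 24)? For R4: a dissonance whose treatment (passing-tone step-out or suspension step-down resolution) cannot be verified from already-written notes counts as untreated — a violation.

{B4, C5, E4, E5, G4}

E4: legal
F4: violates R4,R7
G4: legal
A4: violates R4
B4: legal
C5: legal
D5: violates R4
E5: legal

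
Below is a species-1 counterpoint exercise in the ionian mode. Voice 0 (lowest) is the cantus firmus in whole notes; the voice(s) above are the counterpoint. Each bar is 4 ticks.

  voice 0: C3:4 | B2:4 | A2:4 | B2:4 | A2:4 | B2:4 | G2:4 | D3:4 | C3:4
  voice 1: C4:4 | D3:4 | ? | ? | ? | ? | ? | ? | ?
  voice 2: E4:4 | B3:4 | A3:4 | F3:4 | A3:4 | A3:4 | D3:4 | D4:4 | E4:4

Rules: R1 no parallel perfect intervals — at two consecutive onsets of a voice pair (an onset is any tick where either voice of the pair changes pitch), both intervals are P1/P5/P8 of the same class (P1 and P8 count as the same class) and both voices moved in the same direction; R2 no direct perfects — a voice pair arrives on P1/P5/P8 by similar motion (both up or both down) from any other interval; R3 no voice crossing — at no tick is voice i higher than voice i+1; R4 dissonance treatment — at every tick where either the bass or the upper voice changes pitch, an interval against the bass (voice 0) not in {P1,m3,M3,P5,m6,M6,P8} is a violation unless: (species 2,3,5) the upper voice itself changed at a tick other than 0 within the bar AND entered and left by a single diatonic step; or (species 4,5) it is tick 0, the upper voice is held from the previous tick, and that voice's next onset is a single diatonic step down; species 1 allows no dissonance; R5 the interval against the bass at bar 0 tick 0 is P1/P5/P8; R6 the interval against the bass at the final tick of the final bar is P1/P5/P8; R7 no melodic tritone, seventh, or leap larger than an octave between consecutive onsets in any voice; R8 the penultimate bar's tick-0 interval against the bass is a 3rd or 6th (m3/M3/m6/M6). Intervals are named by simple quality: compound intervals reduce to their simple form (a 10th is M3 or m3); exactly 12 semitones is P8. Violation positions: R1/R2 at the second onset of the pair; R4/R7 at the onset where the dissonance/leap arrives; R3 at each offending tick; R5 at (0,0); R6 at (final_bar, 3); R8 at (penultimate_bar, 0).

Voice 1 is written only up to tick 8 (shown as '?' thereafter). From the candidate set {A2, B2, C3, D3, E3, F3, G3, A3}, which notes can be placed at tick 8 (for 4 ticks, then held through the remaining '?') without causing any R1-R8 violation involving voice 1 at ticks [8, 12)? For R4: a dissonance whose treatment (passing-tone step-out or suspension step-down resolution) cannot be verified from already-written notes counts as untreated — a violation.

A2: violates R2
B2: violates R4
C3: legal
D3: violates R4
E3: legal
F3: legal
G3: violates R4
A3: legal

{A3, C3, E3, F3}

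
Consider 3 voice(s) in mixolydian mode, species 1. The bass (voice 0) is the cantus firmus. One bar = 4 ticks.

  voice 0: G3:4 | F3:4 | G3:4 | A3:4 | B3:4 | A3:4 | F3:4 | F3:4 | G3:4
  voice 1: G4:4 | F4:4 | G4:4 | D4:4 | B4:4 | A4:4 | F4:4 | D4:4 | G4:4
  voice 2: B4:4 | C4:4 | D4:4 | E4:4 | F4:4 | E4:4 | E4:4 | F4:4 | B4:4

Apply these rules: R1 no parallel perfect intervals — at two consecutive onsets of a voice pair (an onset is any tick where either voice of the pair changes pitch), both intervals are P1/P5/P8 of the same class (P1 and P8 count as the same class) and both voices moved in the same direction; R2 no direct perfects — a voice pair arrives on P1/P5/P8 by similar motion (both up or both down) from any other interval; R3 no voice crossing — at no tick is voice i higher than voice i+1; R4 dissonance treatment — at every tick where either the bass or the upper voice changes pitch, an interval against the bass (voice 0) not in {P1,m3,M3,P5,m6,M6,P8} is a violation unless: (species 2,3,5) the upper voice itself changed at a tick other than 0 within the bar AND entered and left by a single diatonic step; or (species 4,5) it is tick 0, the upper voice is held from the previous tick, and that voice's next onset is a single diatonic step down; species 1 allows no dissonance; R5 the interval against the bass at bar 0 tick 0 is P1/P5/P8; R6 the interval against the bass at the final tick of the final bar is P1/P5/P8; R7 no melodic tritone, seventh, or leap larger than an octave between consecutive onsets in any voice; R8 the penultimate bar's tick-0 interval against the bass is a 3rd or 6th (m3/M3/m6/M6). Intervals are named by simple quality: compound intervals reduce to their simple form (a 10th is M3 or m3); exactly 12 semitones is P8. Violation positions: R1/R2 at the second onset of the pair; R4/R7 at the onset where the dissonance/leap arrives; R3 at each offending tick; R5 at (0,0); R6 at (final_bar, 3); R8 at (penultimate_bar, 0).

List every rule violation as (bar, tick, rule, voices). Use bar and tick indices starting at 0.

bar 0: v0=G3 v1=G4 v2=B4 downbeat M3
bar 1: v0=F3 v1=F4 v2=C4 downbeat P5
bar 2: v0=G3 v1=G4 v2=D4 downbeat P5
bar 3: v0=A3 v1=D4 v2=E4 downbeat P5
bar 4: v0=B3 v1=B4 v2=F4 downbeat TT
bar 5: v0=A3 v1=A4 v2=E4 downbeat P5
bar 6: v0=F3 v1=F4 v2=E4 downbeat M7
bar 7: v0=F3 v1=D4 v2=F4 downbeat P8
bar 8: v0=G3 v1=G4 v2=B4 downbeat M3
  -> R5 @ bar 0 tick 0 v(0, 2): opens on M3
  -> R1 @ bar 1 tick 0 v(0, 1): G3/G4 P8 -> F3/F4 P8 similar
  -> R2 @ bar 1 tick 0 v(0, 2): G3/B4 M3 -> F3/C4 P5 similar
  -> R3 @ bar 1 tick 0 v(1, 2): F4 above C4
  -> R7 @ bar 1 tick 0 v(2,): B4->C4 leap 11st
  -> R3 @ bar 1 tick 1 v(1, 2): F4 above C4
  -> R3 @ bar 1 tick 2 v(1, 2): F4 above C4
  -> R3 @ bar 1 tick 3 v(1, 2): F4 above C4
  -> R1 @ bar 2 tick 0 v(0, 1): F3/F4 P8 -> G3/G4 P8 similar
  -> R1 @ bar 2 tick 0 v(0, 2): F3/C4 P5 -> G3/D4 P5 similar
  -> R3 @ bar 2 tick 0 v(1, 2): G4 above D4
  -> R3 @ bar 2 tick 1 v(1, 2): G4 above D4
  -> R3 @ bar 2 tick 2 v(1, 2): G4 above D4
  -> R3 @ bar 2 tick 3 v(1, 2): G4 above D4
  -> R1 @ bar 3 tick 0 v(0, 2): G3/D4 P5 -> A3/E4 P5 similar
  -> R4 @ bar 3 tick 0 v(0, 1): A3/D4 P4 untreated
  -> R2 @ bar 4 tick 0 v(0, 1): A3/D4 P4 -> B3/B4 P8 similar
  -> R3 @ bar 4 tick 0 v(1, 2): B4 above F4
  -> R4 @ bar 4 tick 0 v(0, 2): B3/F4 TT untreated
  -> R3 @ bar 4 tick 1 v(1, 2): B4 above F4
  -> R3 @ bar 4 tick 2 v(1, 2): B4 above F4
  -> R3 @ bar 4 tick 3 v(1, 2): B4 above F4
  -> R1 @ bar 5 tick 0 v(0, 1): B3/B4 P8 -> A3/A4 P8 similar
  -> R2 @ bar 5 tick 0 v(0, 2): B3/F4 TT -> A3/E4 P5 similar
  -> R3 @ bar 5 tick 0 v(1, 2): A4 above E4
  -> R3 @ bar 5 tick 1 v(1, 2): A4 above E4
  -> R3 @ bar 5 tick 2 v(1, 2): A4 above E4
  -> R3 @ bar 5 tick 3 v(1, 2): A4 above E4
  -> R1 @ bar 6 tick 0 v(0, 1): A3/A4 P8 -> F3/F4 P8 similar
  -> R3 @ bar 6 tick 0 v(1, 2): F4 above E4
  -> R4 @ bar 6 tick 0 v(0, 2): F3/E4 M7 untreated
  -> R3 @ bar 6 tick 1 v(1, 2): F4 above E4
  -> R3 @ bar 6 tick 2 v(1, 2): F4 above E4
  -> R3 @ bar 6 tick 3 v(1, 2): F4 above E4
  -> R8 @ bar 7 tick 0 v(0, 2): penult P8 not 3rd/6th
  -> R2 @ bar 8 tick 0 v(0, 1): F3/D4 M6 -> G3/G4 P8 similar
  -> R7 @ bar 8 tick 0 v(2,): F4->B4 leap 6st
  -> R6 @ bar 8 tick 3 v(0, 2): closes on M3

(0, 0, R5, (0, 2))
(1, 0, R1, (0, 1))
(1, 0, R2, (0, 2))
(1, 0, R3, (1, 2))
(1, 0, R7, (2,))
(1, 1, R3, (1, 2))
(1, 2, R3, (1, 2))
(1, 3, R3, (1, 2))
(2, 0, R1, (0, 1))
(2, 0, R1, (0, 2))
(2, 0, R3, (1, 2))
(2, 1, R3, (1, 2))
(2, 2, R3, (1, 2))
(2, 3, R3, (1, 2))
(3, 0, R1, (0, 2))
(3, 0, R4, (0, 1))
(4, 0, R2, (0, 1))
(4, 0, R3, (1, 2))
(4, 0, R4, (0, 2))
(4, 1, R3, (1, 2))
(4, 2, R3, (1, 2))
(4, 3, R3, (1, 2))
(5, 0, R1, (0, 1))
(5, 0, R2, (0, 2))
(5, 0, R3, (1, 2))
(5, 1, R3, (1, 2))
(5, 2, R3, (1, 2))
(5, 3, R3, (1, 2))
(6, 0, R1, (0, 1))
(6, 0, R3, (1, 2))
(6, 0, R4, (0, 2))
(6, 1, R3, (1, 2))
(6, 2, R3, (1, 2))
(6, 3, R3, (1, 2))
(7, 0, R8, (0, 2))
(8, 0, R2, (0, 1))
(8, 0, R7, (2,))
(8, 3, R6, (0, 2))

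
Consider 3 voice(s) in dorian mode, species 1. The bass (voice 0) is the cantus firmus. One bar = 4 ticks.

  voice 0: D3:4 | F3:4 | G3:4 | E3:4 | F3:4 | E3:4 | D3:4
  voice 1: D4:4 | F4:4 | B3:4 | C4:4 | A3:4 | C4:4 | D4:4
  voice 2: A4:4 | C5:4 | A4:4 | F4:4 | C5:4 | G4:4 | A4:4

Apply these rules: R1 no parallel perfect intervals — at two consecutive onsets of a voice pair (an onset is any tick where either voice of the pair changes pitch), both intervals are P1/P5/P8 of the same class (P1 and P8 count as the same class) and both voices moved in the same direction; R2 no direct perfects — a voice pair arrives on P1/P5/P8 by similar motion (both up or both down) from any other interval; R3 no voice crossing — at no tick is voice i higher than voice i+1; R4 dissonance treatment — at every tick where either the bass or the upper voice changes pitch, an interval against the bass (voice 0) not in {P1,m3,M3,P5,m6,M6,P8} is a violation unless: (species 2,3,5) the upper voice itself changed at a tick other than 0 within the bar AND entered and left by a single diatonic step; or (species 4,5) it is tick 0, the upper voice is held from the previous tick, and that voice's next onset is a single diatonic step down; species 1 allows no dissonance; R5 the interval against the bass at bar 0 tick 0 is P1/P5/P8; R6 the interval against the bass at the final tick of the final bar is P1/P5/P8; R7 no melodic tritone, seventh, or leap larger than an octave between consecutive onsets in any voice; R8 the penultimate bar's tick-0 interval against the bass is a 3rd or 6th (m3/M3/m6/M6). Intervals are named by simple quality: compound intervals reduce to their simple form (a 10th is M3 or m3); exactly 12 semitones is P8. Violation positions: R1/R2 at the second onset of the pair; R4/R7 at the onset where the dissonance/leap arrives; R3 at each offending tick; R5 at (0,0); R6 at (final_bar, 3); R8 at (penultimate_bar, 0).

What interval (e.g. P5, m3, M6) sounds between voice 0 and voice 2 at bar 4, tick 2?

P5

voice 0=F3 voice 2=C5 -> P5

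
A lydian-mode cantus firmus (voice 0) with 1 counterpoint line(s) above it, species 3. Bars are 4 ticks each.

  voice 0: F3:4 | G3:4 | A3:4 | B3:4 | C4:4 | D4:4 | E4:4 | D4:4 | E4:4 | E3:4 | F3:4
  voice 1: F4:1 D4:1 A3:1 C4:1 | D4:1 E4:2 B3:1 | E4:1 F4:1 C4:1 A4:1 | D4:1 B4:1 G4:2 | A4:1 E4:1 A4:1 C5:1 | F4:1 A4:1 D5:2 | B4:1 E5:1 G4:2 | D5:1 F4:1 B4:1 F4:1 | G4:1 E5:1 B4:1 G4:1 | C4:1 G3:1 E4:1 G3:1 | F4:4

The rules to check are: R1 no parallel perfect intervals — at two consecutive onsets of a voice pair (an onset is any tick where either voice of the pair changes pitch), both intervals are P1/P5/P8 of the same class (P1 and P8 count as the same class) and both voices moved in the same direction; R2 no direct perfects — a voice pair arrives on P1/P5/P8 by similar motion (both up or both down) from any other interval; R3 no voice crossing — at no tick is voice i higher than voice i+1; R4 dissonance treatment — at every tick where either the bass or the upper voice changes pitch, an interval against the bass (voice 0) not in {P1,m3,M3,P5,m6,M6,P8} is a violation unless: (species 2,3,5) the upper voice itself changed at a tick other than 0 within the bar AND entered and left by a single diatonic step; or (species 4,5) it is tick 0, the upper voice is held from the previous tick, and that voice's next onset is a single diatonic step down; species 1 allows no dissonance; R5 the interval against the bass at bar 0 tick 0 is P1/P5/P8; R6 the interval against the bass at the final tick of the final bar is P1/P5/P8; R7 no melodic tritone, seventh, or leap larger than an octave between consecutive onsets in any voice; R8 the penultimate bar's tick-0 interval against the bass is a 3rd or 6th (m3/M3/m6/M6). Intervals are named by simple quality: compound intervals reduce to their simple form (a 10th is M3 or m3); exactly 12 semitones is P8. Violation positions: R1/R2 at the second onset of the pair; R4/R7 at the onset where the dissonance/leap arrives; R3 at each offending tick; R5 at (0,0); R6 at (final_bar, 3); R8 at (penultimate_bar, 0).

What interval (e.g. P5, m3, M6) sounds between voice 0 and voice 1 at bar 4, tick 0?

voice 0=C4 voice 1=A4 -> M6

M6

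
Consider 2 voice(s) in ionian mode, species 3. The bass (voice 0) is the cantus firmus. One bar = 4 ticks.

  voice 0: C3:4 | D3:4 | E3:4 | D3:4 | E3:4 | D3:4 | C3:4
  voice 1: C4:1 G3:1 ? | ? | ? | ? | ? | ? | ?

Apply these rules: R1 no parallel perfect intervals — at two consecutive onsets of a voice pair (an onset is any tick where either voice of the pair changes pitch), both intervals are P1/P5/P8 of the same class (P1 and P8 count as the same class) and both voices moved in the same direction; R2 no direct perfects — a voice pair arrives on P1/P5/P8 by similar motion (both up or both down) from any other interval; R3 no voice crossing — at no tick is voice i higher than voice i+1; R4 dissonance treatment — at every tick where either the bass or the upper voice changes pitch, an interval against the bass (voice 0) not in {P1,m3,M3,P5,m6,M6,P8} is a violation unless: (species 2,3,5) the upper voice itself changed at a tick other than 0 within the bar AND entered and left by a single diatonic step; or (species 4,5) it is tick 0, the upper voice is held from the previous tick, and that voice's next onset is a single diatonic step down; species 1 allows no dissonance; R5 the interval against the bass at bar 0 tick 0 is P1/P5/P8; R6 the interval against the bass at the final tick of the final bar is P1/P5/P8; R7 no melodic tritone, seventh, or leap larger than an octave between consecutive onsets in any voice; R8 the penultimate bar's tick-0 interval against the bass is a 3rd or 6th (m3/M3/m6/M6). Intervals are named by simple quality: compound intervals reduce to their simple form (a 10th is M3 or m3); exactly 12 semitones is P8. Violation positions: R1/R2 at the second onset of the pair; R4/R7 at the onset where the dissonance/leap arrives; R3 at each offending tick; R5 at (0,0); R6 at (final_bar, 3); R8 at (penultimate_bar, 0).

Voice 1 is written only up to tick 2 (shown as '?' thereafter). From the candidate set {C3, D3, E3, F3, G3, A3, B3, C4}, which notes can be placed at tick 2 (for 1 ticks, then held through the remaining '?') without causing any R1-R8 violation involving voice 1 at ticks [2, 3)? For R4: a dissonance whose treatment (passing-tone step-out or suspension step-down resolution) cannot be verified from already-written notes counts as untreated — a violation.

C3: legal
D3: violates R4
E3: legal
F3: violates R4
G3: legal
A3: legal
B3: violates R4
C4: legal

{A3, C3, C4, E3, G3}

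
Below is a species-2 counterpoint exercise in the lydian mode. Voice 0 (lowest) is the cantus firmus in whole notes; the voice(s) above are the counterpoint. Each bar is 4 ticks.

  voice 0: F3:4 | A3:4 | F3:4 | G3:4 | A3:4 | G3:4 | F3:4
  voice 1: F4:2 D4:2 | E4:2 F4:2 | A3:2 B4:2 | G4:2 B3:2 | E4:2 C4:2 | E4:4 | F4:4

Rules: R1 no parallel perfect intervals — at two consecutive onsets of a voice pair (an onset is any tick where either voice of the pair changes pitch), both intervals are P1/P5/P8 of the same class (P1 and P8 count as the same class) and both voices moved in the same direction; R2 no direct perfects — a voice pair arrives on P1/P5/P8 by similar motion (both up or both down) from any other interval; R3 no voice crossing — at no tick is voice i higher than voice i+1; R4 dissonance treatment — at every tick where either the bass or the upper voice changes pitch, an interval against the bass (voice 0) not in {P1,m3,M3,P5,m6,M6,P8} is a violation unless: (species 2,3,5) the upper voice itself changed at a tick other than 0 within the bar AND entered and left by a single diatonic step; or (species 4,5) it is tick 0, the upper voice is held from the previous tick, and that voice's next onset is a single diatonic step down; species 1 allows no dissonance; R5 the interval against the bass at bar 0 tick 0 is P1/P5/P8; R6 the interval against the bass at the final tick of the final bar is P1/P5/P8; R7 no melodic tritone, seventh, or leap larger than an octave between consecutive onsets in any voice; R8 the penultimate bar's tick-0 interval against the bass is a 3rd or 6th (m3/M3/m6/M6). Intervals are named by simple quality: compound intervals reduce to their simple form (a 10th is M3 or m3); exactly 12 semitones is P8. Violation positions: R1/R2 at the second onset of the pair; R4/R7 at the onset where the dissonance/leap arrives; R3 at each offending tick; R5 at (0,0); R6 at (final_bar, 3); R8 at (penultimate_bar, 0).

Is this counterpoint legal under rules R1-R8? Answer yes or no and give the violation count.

No (4 violations)

bar 0: v0=F3 v1=F4 (P8)
bar 1: v0=A3 v1=E4 (P5)
bar 2: v0=F3 v1=A3 (M3)
bar 3: v0=G3 v1=G4 (P8)
bar 4: v0=A3 v1=E4 (P5)
bar 5: v0=G3 v1=E4 (M6)
bar 6: v0=F3 v1=F4 (P8)
  R2 @ bar1.0: F3/D4 M6 -> A3/E4 P5 similar
  R4 @ bar2.2: F3/B4 TT untreated
  R7 @ bar2.2: A3->B4 leap 14st
  R2 @ bar4.0: G3/B3 M3 -> A3/E4 P5 similar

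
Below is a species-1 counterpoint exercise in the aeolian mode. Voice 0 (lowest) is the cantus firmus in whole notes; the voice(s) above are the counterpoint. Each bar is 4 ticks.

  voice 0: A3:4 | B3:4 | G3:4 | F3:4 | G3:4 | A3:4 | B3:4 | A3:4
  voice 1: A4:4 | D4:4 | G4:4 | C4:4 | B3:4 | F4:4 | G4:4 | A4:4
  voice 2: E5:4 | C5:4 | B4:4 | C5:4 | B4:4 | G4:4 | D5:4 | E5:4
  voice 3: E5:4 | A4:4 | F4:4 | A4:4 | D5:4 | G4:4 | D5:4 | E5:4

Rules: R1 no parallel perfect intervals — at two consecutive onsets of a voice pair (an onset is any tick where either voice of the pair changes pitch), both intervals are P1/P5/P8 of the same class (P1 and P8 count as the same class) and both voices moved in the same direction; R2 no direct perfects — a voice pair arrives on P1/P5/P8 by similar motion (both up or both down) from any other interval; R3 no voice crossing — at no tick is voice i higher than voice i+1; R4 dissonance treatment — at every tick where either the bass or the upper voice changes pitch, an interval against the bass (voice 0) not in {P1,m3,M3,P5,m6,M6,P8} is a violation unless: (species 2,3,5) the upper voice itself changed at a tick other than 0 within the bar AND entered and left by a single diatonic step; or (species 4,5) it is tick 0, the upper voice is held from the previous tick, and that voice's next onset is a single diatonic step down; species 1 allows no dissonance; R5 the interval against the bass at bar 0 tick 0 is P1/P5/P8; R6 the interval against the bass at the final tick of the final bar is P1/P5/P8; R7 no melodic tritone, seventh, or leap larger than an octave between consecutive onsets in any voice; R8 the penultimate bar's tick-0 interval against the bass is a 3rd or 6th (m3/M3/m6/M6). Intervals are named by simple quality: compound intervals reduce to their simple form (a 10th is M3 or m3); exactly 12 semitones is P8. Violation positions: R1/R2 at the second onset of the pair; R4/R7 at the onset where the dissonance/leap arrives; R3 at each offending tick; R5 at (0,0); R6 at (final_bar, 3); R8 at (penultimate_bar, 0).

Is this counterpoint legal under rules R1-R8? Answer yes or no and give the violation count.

bar 0: v0=A3 v1=A4 v2=E5 v3=E5 (P5)
bar 1: v0=B3 v1=D4 v2=C5 v3=A4 (m7)
bar 2: v0=G3 v1=G4 v2=B4 v3=F4 (m7)
bar 3: v0=F3 v1=C4 v2=C5 v3=A4 (M3)
bar 4: v0=G3 v1=B3 v2=B4 v3=D5 (P5)
bar 5: v0=A3 v1=F4 v2=G4 v3=G4 (m7)
bar 6: v0=B3 v1=G4 v2=D5 v3=D5 (m3)
bar 7: v0=A3 v1=A4 v2=E5 v3=E5 (P5)
  R1 @ bar1.0: A4/E5 P5 -> D4/A4 P5 similar
  R3 @ bar1.0: C5 above A4
  R4 @ bar1.0: B3/C5 m2 untreated
  R4 @ bar1.0: B3/A4 m7 untreated
  R3 @ bar1.1: C5 above A4
  R3 @ bar1.2: C5 above A4
  R3 @ bar1.3: C5 above A4
  R3 @ bar2.0: B4 above F4
  R4 @ bar2.0: G3/F4 m7 untreated
  R3 @ bar2.1: B4 above F4
  R3 @ bar2.2: B4 above F4
  R3 @ bar2.3: B4 above F4
  R2 @ bar3.0: G3/G4 P8 -> F3/C4 P5 similar
  R3 @ bar3.0: C5 above A4
  R3 @ bar3.1: C5 above A4
  R3 @ bar3.2: C5 above A4
  R3 @ bar3.3: C5 above A4
  R1 @ bar4.0: C4/C5 P8 -> B3/B4 P8 similar
  R2 @ bar4.0: F3/A4 M3 -> G3/D5 P5 similar
  R2 @ bar5.0: B4/D5 m3 -> G4/G4 P1 similar
  R4 @ bar5.0: A3/G4 m7 untreated
  R4 @ bar5.0: A3/G4 m7 untreated
  R7 @ bar5.0: B3->F4 leap 6st
  R1 @ bar6.0: G4/G4 P1 -> D5/D5 P1 similar
  R2 @ bar6.0: F4/G4 M2 -> G4/D5 P5 similar
  R2 @ bar6.0: F4/G4 M2 -> G4/D5 P5 similar
  R1 @ bar7.0: G4/D5 P5 -> A4/E5 P5 similar
  R1 @ bar7.0: G4/D5 P5 -> A4/E5 P5 similar
  R1 @ bar7.0: D5/D5 P1 -> E5/E5 P1 similar

No (29 violations)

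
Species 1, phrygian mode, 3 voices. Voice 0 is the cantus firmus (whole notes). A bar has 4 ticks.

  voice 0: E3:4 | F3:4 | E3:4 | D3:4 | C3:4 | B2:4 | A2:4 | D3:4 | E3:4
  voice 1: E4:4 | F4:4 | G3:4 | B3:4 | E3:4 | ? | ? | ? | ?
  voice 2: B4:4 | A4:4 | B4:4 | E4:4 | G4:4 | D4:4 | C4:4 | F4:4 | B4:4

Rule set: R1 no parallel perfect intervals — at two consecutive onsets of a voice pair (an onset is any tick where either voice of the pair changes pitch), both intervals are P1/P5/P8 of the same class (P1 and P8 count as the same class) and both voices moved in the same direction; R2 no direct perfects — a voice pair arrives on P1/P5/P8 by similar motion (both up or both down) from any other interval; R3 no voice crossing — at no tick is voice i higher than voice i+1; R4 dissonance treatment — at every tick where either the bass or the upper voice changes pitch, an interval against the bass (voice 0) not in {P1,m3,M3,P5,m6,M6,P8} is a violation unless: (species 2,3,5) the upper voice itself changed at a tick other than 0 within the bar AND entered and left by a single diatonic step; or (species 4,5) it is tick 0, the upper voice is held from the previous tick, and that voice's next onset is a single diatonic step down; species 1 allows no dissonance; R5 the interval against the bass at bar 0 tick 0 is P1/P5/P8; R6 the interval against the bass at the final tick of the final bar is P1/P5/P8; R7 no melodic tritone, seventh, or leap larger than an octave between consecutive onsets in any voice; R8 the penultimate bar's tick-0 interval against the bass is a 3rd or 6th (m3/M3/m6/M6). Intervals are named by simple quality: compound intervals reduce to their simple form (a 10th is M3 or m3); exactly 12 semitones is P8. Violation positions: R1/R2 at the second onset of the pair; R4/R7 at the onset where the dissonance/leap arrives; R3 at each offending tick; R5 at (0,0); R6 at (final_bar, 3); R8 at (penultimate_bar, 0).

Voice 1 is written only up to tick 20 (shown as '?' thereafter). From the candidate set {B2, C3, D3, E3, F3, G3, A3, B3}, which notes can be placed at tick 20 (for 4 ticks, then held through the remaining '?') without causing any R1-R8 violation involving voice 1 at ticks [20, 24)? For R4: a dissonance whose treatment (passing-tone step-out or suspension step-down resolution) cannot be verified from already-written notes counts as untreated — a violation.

{B3, G3}

B2: violates R2
C3: violates R4
D3: violates R2
E3: violates R4
F3: violates R4
G3: legal
A3: violates R4
B3: legal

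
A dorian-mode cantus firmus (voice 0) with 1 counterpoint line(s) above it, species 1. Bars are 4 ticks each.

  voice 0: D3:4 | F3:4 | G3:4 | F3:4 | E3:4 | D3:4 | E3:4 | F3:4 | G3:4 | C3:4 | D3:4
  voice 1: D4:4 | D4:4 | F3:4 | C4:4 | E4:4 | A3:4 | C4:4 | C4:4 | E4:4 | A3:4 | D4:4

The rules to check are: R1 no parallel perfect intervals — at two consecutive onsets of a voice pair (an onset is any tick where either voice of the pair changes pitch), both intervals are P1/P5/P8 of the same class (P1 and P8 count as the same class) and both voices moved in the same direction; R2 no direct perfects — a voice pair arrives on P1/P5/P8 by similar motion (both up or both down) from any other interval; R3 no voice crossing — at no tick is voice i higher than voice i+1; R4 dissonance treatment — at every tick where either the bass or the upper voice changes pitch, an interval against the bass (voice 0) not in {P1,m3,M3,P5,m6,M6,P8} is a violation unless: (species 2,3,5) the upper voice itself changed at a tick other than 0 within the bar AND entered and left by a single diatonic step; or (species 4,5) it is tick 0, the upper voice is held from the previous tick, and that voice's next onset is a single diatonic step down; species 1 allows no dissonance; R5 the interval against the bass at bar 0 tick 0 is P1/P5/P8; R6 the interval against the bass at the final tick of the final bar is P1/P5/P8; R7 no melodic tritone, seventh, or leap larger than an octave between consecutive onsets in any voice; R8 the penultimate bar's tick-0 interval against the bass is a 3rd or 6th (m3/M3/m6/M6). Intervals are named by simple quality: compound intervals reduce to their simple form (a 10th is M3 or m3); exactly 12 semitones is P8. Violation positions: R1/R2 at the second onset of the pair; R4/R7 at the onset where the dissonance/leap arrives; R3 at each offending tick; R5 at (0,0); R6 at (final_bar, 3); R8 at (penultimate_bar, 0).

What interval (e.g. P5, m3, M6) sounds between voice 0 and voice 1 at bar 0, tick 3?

voice 0=D3 voice 1=D4 -> P8

P8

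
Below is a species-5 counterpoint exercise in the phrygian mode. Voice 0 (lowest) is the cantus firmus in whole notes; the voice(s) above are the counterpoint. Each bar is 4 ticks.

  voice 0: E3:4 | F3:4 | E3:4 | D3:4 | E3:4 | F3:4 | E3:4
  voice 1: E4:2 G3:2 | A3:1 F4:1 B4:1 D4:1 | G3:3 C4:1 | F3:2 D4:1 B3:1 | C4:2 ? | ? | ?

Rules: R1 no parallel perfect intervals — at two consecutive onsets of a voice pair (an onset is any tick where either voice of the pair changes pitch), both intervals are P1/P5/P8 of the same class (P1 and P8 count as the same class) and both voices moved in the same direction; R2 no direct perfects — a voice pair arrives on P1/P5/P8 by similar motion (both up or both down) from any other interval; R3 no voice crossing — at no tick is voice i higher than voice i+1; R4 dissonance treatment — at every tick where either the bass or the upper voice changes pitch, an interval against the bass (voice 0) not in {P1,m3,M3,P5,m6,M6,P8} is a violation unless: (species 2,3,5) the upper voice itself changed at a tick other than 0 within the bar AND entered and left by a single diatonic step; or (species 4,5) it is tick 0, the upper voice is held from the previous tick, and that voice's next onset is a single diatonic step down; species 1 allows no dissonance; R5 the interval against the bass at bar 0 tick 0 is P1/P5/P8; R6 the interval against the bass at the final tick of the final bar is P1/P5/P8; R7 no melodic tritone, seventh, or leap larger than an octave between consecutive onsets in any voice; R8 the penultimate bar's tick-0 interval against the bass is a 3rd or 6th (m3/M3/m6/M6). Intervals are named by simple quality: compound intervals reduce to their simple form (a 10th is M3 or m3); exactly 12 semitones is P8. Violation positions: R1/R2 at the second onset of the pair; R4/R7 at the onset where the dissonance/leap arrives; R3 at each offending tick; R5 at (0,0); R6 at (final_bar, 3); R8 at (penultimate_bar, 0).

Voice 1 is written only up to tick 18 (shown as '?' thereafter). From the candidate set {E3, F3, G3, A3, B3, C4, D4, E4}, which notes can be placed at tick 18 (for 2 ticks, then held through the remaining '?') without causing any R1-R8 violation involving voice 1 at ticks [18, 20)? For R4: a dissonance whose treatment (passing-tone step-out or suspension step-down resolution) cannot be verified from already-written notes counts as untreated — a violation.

{B3, C4, E3, E4, G3}

E3: legal
F3: violates R4
G3: legal
A3: violates R4
B3: legal
C4: legal
D4: violates R4
E4: legal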